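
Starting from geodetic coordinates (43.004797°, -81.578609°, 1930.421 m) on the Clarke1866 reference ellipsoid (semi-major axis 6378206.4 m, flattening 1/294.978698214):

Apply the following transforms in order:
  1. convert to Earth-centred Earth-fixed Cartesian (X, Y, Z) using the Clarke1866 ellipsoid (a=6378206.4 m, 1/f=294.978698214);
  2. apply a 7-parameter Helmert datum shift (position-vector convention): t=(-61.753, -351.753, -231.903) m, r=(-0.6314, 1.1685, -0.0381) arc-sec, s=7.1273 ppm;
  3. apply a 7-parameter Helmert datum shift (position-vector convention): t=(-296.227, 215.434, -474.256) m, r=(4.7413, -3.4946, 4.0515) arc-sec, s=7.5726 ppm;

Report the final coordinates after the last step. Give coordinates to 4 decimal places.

start: φ=43.004797°, λ=-81.578609°, h=1930.421 m
→ ECEF (a=6378206.400, f=1/294.978698214): X=684391.3931, Y=-4622746.3478, Z=4329006.6125
→ Helmert 7p (PV): X=684358.1883, Y=-4623117.9233, Z=4328815.8373
→ Helmert 7p (PV): X=684084.6120, Y=-4623023.5608, Z=4328279.6864

X=684084.6120 m, Y=-4623023.5608 m, Z=4328279.6864 m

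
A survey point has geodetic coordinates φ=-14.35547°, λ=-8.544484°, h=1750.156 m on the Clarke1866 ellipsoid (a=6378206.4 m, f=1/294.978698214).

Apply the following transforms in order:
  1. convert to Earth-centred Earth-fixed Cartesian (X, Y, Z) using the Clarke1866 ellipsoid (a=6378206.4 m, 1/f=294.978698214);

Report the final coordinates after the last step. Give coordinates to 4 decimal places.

X=6113420.0554 m, Y=-918509.7390 m, Z=-1571450.4682 m

start: φ=-14.355470°, λ=-8.544484°, h=1750.156 m
→ ECEF (a=6378206.400, f=1/294.978698214): X=6113420.0554, Y=-918509.7390, Z=-1571450.4682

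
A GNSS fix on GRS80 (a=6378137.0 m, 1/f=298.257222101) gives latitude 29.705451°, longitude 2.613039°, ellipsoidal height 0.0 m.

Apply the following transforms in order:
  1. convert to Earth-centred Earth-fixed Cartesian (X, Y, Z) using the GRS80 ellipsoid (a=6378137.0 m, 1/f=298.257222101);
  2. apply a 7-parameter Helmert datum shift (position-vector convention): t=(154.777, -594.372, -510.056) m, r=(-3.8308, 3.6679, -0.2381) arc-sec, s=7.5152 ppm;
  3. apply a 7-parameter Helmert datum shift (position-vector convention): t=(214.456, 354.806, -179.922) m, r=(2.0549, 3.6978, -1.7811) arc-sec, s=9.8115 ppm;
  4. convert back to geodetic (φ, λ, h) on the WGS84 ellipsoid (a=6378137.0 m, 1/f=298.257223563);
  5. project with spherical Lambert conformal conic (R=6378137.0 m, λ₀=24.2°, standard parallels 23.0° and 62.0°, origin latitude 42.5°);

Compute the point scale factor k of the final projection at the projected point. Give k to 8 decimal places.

start: φ=29.705451°, λ=2.613039°, h=0.000 m
→ ECEF (a=6378137.000, f=1/298.257222101): X=5538744.1920, Y=252775.9855, Z=3142055.5212
→ Helmert 7p (PV): X=5538996.7596, Y=252235.4750, Z=3141465.8904
→ Helmert 7p (PV): X=5539324.0585, Y=252513.6291, Z=3141220.0028
→ geod (Bowring, a=6378137.000): φ=29.69636796°, λ=2.61005780°, h=78.8026 m
→ into lcc (λ₀=24.2°): φ=29.69636796°, λ−λ₀=-21.58994220°
scale k = 0.96845380

0.96845380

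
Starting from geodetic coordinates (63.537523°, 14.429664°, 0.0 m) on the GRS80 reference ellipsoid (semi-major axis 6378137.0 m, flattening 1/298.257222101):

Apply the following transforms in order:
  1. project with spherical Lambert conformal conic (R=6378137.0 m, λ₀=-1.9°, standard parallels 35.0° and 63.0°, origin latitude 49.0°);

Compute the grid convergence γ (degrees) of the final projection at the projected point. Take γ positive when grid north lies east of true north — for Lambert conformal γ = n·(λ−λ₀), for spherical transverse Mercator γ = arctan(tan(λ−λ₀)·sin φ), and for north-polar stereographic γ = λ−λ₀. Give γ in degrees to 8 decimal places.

start: φ=63.537523°, λ=14.429664°, h=0.000 m
→ into lcc (λ₀=-1.9°): φ=63.53752300°, λ−λ₀=16.32966400°
convergence γ = 12.45253547°

12.45253547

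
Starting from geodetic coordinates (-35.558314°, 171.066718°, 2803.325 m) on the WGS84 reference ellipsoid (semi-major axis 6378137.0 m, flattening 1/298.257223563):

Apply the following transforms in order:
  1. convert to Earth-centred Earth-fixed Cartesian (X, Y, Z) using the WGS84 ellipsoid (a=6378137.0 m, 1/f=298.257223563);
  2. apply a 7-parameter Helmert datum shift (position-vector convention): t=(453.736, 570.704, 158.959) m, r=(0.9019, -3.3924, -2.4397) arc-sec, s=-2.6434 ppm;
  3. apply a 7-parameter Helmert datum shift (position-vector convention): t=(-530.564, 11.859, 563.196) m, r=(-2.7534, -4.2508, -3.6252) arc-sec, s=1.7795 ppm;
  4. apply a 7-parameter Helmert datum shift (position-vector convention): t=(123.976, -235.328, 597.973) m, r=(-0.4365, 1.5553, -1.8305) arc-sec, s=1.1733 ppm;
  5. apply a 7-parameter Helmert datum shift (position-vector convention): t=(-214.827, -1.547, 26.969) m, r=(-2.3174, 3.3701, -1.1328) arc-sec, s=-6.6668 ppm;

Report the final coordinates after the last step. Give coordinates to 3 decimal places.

start: φ=-35.558314°, λ=171.066718°, h=2803.325 m
→ ECEF (a=6378137.000, f=1/298.257223563): X=-5133892.3120, Y=807001.6674, Z=-3690063.5780
→ Helmert 7p (PV): X=-5133354.7703, Y=807647.0966, Z=-3689975.7720
→ Helmert 7p (PV): X=-5133804.2294, Y=807701.3570, Z=-3689535.7143
→ Helmert 7p (PV): X=-5133706.9292, Y=807504.7289, Z=-3688905.0689
→ Helmert 7p (PV): X=-5133943.3676, Y=807484.5475, Z=-3688778.7015

X=-5133943.368 m, Y=807484.548 m, Z=-3688778.702 m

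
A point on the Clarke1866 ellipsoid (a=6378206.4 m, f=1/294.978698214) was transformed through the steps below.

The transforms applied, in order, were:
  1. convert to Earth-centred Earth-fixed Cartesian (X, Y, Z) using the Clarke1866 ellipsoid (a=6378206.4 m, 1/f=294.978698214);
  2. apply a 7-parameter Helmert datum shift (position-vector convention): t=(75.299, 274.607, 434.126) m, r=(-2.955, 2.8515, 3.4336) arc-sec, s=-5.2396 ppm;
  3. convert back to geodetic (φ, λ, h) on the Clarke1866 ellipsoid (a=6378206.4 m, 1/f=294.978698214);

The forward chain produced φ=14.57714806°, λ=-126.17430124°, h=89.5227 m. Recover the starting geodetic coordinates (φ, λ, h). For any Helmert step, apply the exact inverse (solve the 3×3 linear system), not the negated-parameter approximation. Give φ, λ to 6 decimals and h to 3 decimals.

φ=14.571608°, λ=-126.174355°, h=271.032 m

start: φ=14.577148°, λ=-126.174301°, h=89.523 m
→ ECEF (a=6378206.400, f=1/294.978698214): X=-3644341.4385, Y=-4984050.1248, Z=1594787.3197
→ Helmert⁻¹: X=-3644540.8441, Y=-4984313.0182, Z=1594239.7572
→ geod (Bowring, a=6378206.400): φ=14.57160800°, λ=-126.17435500°, h=271.0320 m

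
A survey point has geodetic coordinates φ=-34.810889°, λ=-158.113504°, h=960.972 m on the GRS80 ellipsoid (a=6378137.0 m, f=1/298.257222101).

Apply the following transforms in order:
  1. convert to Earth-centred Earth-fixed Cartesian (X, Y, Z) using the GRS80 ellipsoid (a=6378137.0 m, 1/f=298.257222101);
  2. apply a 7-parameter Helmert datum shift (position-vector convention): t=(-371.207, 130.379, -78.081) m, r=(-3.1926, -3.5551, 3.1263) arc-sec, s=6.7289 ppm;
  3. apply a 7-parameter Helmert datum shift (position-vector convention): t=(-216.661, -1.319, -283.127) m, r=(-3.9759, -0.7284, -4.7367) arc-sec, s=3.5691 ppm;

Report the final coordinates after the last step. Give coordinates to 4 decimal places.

X=-4865889.3043 m, Y=-1954489.6371 m, Z=-3621641.6735 m

start: φ=-34.810889°, λ=-158.113504°, h=960.972 m
→ ECEF (a=6378137.000, f=1/298.257222101): X=-4865311.2749, Y=-1954510.7075, Z=-3621210.0615
→ Helmert 7p (PV): X=-4865623.1817, Y=-1954523.2730, Z=-3621366.1140
→ Helmert 7p (PV): X=-4865889.3043, Y=-1954489.6371, Z=-3621641.6735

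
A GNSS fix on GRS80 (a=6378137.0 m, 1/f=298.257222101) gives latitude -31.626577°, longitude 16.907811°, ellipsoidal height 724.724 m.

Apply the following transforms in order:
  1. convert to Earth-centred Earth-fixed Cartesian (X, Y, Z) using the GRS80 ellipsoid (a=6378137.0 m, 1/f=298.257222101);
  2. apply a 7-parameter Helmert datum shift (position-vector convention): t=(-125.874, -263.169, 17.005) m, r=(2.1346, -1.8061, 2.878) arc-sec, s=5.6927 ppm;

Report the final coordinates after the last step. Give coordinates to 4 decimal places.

start: φ=-31.626577°, λ=16.907811°, h=724.724 m
→ ECEF (a=6378137.000, f=1/298.257222101): X=5201504.2393, Y=1581112.4166, Z=-3325625.5357
→ Helmert 7p (PV): X=5201415.0347, Y=1580965.2416, Z=-3325565.5540

X=5201415.0347 m, Y=1580965.2416 m, Z=-3325565.5540 m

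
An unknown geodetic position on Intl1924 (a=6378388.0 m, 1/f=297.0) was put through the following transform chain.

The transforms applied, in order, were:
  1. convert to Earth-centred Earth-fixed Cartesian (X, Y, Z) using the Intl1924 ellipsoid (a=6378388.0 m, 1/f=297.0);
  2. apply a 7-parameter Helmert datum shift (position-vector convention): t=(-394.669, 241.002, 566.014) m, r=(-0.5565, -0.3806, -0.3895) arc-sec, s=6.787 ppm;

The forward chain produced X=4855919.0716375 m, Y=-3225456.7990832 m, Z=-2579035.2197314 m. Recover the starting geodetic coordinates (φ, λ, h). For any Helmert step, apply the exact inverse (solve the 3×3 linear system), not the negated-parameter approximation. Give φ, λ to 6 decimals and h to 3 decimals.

start: X=4855919.0716, Y=-3225456.7991, Z=-2579035.2197 m
→ Helmert⁻¹: X=4856282.1123, Y=-3225659.7783, Z=-2579601.3897
→ geod (Bowring, a=6378388.000): φ=-24.01145900°, λ=-33.59307200°, h=305.8980 m

φ=-24.011459°, λ=-33.593072°, h=305.898 m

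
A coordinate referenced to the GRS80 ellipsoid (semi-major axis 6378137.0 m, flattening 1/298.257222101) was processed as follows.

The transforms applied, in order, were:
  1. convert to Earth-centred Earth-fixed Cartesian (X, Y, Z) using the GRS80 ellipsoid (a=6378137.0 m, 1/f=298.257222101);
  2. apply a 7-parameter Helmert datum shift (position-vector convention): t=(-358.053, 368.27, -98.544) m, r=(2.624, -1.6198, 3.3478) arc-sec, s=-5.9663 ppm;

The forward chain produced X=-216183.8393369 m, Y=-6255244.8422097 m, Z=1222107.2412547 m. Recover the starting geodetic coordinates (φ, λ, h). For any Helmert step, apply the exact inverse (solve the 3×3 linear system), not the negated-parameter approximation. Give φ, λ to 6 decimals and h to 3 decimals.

start: X=-216183.8393, Y=-6255244.8422, Z=1222107.2413 m
→ Helmert⁻¹: X=-215919.0079, Y=-6255631.3814, Z=1222294.3540
→ geod (Bowring, a=6378137.000): φ=11.12198800°, λ=-91.97683300°, h=234.0260 m

φ=11.121988°, λ=-91.976833°, h=234.026 m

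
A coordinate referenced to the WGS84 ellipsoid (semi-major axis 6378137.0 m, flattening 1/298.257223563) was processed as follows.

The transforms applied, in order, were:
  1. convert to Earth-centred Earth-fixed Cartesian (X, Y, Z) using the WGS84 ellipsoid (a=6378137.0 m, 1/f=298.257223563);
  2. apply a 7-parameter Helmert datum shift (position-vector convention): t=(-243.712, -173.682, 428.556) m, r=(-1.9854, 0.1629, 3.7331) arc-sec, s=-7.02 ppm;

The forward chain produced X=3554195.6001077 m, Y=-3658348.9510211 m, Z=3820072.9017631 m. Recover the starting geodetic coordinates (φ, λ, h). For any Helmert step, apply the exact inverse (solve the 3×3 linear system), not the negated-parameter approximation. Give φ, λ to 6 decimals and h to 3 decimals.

φ=37.012452°, λ=-45.825353°, h=1897.135 m

start: X=3554195.6001, Y=-3658348.9510, Z=3820072.9018 m
→ Helmert⁻¹: X=3554395.0378, Y=-3658302.0450, Z=3819638.7540
→ geod (Bowring, a=6378137.000): φ=37.01245200°, λ=-45.82535300°, h=1897.1350 m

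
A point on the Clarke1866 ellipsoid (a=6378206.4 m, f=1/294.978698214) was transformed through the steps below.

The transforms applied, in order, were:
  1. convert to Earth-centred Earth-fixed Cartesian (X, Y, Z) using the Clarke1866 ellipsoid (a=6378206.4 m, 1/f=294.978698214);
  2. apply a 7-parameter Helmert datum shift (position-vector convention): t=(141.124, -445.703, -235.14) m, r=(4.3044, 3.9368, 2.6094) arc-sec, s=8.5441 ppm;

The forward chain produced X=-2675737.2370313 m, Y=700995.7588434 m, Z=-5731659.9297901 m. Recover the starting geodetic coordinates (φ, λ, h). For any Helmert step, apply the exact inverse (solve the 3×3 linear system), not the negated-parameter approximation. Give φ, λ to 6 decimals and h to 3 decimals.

start: X=-2675737.2370, Y=700995.7588, Z=-5731659.9298 m
→ Helmert⁻¹: X=-2675737.2345, Y=701349.7132, Z=-5731441.5258
→ geod (Bowring, a=6378206.400): φ=-64.38888100°, λ=165.31235800°, h=3378.4910 m

φ=-64.388881°, λ=165.312358°, h=3378.491 m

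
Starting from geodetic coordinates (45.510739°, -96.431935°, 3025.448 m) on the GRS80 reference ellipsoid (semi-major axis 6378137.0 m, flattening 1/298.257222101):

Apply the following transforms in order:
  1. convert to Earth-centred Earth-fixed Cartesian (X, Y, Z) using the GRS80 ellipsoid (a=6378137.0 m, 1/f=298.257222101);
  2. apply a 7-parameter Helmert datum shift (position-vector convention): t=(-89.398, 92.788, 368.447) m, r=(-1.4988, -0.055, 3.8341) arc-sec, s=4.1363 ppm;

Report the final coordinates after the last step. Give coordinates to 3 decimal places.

X=-501804.474 m, Y=-4451103.053 m, Z=4529883.389 m

start: φ=45.510739°, λ=-96.431935°, h=3025.448 m
→ ECEF (a=6378137.000, f=1/298.257222101): X=-501794.5330, Y=-4451201.0146, Z=4529463.9959
→ Helmert 7p (PV): X=-501804.4741, Y=-4451103.0526, Z=4529883.3886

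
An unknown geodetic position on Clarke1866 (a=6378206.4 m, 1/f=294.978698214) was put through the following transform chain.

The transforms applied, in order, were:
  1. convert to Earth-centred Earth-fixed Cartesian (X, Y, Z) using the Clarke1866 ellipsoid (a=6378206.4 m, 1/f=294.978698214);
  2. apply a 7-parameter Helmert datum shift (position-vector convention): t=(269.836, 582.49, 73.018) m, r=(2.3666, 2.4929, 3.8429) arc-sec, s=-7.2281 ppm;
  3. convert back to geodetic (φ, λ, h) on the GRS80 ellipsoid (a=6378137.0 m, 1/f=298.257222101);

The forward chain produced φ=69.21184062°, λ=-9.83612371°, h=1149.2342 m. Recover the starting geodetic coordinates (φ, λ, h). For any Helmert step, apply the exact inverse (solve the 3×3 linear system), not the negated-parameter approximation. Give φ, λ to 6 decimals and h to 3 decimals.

start: φ=69.211841°, λ=-9.836124°, h=1149.234 m
→ ECEF (a=6378137.000, f=1/298.257222101): X=2237369.1586, Y=-387913.6148, Z=5941475.1023
→ Helmert⁻¹: X=2237036.4469, Y=-388472.4208, Z=5941476.5235
→ geod (Bowring, a=6378206.400): φ=69.21521000°, λ=-9.85145200°, h=1206.5920 m

φ=69.215210°, λ=-9.851452°, h=1206.592 m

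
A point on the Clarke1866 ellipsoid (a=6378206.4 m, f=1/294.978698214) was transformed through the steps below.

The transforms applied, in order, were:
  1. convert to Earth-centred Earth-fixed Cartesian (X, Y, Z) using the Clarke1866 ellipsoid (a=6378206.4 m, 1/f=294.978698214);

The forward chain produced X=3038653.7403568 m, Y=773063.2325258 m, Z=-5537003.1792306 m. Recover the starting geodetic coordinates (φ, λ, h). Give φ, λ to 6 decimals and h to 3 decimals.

start: X=3038653.7404, Y=773063.2325, Z=-5537003.1792 m
→ geod (Bowring, a=6378206.400): φ=-60.64486600°, λ=14.27379500°, h=1318.2330 m

φ=-60.644866°, λ=14.273795°, h=1318.233 m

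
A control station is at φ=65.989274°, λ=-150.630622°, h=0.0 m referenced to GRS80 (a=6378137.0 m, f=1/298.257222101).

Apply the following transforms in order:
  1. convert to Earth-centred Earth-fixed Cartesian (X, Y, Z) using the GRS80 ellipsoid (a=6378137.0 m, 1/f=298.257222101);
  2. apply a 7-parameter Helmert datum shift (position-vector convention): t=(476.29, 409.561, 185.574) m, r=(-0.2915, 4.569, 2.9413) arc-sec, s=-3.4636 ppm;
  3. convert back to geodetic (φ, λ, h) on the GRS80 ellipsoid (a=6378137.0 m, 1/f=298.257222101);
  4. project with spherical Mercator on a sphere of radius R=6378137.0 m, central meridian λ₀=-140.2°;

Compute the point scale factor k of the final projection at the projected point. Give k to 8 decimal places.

2.45822120

start: φ=65.989274°, λ=-150.630622°, h=0.000 m
→ ECEF (a=6378137.000, f=1/298.257222101): X=-2268096.5557, Y=-1276410.1430, Z=5803460.9868
→ Helmert 7p (PV): X=-2267465.6558, Y=-1276020.3020, Z=5803678.5046
→ geod (Bowring, a=6378137.000): φ=65.99613820°, λ=-150.63128968°, h=-102.7797 m
→ into merc (λ₀=-140.2°): φ=65.99613820°, λ−λ₀=-10.43128968°
scale k = 2.45822120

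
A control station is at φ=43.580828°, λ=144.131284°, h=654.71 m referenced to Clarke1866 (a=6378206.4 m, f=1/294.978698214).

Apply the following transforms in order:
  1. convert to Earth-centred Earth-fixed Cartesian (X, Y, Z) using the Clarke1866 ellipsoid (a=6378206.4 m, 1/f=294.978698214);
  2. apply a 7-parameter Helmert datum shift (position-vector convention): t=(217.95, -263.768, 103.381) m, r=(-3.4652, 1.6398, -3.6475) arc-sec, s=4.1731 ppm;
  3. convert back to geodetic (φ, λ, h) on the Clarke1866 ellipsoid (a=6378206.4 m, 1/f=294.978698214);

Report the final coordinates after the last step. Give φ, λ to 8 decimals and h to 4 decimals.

start: φ=43.580828°, λ=144.131284°, h=654.710 m
→ ECEF (a=6378206.400, f=1/294.978698214): X=-3750607.2821, Y=2711867.1709, Z=4374720.7225
→ Helmert 7p (PV): X=-3750322.2489, Y=2711754.5388, Z=4374826.6181
→ geod (Bowring, a=6378206.400): φ=43.58336093°, λ=144.13034636°, h=512.5896 m

φ=43.58336093°, λ=144.13034636°, h=512.5896 m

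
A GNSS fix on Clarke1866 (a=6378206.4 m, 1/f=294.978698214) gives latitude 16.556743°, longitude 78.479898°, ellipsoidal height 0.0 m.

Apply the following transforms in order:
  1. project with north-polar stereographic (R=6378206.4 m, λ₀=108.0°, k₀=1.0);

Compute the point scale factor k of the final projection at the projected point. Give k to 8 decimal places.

start: φ=16.556743°, λ=78.479898°, h=0.000 m
→ into stereo (λ₀=108.0°): φ=16.55674300°, λ−λ₀=-29.52010200°
scale k = 1.55646290

1.55646290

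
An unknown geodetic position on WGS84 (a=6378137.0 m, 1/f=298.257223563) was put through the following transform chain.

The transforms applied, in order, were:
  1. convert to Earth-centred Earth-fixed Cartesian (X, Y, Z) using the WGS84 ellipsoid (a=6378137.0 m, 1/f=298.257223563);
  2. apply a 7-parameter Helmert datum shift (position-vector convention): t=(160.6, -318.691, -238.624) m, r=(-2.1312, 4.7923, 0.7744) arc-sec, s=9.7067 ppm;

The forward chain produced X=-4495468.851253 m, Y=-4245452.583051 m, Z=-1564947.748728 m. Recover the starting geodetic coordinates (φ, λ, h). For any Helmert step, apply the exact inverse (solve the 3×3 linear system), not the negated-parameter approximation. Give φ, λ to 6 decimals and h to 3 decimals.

φ=-14.294221°, λ=-136.641644°, h=1194.542 m

start: X=-4495468.8513, Y=-4245452.5831, Z=-1564947.7487 m
→ Helmert⁻¹: X=-4495565.3945, Y=-4245059.6396, Z=-1564842.2469
→ geod (Bowring, a=6378137.000): φ=-14.29422100°, λ=-136.64164400°, h=1194.5420 m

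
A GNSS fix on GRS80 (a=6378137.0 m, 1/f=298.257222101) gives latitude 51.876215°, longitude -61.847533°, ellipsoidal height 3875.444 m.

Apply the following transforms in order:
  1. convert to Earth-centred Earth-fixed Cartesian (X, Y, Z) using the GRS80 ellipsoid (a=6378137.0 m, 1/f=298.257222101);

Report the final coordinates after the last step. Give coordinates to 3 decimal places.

X=1862836.292 m, Y=-3481106.434 m, Z=4997360.801 m

start: φ=51.876215°, λ=-61.847533°, h=3875.444 m
→ ECEF (a=6378137.000, f=1/298.257222101): X=1862836.2920, Y=-3481106.4337, Z=4997360.8006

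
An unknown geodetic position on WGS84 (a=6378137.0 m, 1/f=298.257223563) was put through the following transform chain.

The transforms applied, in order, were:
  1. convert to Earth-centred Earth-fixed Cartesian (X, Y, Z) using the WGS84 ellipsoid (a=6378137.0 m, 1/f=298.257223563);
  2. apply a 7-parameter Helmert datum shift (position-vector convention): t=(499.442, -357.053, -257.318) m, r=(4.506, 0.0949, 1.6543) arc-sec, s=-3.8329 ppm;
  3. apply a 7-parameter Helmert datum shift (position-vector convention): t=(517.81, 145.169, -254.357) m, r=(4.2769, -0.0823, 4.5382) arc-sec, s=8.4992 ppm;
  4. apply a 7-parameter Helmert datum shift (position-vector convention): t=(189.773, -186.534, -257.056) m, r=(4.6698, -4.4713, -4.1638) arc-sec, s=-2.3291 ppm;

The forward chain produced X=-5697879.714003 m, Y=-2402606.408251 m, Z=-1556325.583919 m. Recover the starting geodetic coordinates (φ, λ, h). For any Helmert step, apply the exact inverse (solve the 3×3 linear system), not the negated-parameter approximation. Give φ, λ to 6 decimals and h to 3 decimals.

start: X=-5697879.7140, Y=-2402606.4083, Z=-1556325.5839 m
→ Helmert⁻¹: X=-5698067.9863, Y=-2402575.7199, Z=-1555894.2385
→ Helmert⁻¹: X=-5698590.8456, Y=-2402607.3434, Z=-1555574.5682
→ Helmert⁻¹: X=-5699130.6829, Y=-2402247.7655, Z=-1555273.3549
→ geod (Bowring, a=6378137.000): φ=-14.20676600°, λ=-157.14402900°, h=425.6110 m

φ=-14.206766°, λ=-157.144029°, h=425.611 m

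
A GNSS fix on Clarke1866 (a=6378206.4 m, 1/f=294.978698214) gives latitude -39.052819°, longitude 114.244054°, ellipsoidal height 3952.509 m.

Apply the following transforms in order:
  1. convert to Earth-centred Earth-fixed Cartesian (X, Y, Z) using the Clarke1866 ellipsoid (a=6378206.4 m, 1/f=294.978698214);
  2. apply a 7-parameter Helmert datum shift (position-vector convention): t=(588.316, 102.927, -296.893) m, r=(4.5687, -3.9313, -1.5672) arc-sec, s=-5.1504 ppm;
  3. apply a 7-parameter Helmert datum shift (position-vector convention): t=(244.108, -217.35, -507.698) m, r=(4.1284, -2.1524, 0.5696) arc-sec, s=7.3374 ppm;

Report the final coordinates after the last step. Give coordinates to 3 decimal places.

X=-2036891.141 m, Y=4525207.059 m, Z=-3999848.854 m

start: φ=-39.052819°, λ=114.244054°, h=3952.509 m
→ ECEF (a=6378206.400, f=1/294.978698214): X=-2037858.9546, Y=4525133.0985, Z=-3999166.2215
→ Helmert 7p (PV): X=-2037149.5394, Y=4525316.7826, Z=-3999381.1278
→ Helmert 7p (PV): X=-2036891.1411, Y=4525207.0594, Z=-3999848.8538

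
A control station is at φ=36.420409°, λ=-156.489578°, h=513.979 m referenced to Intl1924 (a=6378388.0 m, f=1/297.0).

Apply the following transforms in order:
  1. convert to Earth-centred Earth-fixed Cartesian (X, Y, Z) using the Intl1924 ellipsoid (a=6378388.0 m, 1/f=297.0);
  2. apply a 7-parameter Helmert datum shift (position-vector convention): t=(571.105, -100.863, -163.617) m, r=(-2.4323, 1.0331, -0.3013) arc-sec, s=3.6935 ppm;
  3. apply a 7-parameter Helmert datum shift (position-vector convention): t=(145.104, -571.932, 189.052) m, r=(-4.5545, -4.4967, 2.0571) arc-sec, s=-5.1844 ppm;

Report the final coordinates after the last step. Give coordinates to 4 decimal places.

start: φ=36.420409°, λ=-156.489578°, h=513.979 m
→ ECEF (a=6378388.000, f=1/297.0): X=-4712474.0791, Y=-2050061.3795, Z=3766196.1353
→ Helmert 7p (PV): X=-4711904.5107, Y=-2050118.5191, Z=3766094.2065
→ Helmert 7p (PV): X=-4711796.6352, Y=-2050643.6564, Z=3766206.2797

X=-4711796.6352 m, Y=-2050643.6564 m, Z=3766206.2797 m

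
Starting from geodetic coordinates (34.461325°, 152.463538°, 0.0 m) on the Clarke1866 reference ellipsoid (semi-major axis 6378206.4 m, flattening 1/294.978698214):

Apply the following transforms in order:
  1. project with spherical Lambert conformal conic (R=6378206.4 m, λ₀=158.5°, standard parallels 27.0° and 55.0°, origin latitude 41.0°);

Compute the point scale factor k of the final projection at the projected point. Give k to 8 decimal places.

0.97728806

start: φ=34.461325°, λ=152.463538°, h=0.000 m
→ into lcc (λ₀=158.5°): φ=34.46132500°, λ−λ₀=-6.03646200°
scale k = 0.97728806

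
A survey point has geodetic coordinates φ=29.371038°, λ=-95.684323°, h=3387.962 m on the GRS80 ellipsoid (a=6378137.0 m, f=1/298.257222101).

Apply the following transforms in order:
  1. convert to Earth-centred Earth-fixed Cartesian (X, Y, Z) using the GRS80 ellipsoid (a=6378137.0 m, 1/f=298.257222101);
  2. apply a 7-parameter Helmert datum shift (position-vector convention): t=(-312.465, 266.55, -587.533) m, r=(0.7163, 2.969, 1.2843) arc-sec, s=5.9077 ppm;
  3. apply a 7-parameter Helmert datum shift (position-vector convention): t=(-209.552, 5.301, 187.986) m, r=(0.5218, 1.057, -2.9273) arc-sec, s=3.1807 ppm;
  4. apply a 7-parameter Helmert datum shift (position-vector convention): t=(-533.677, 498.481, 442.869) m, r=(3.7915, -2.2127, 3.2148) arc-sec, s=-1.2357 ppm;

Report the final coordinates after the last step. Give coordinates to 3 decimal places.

X=-552262.645 m, Y=-5537721.231 m, Z=3111404.716 m

start: φ=29.371038°, λ=-95.684323°, h=3387.962 m
→ ECEF (a=6378137.000, f=1/298.257222101): X=-551272.1806, Y=-5538368.0054, Z=3111467.1643
→ Helmert 7p (PV): X=-551508.6306, Y=-5538148.4123, Z=3110886.7147
→ Helmert 7p (PV): X=-551782.5924, Y=-5538160.7692, Z=3111073.4115
→ Helmert 7p (PV): X=-552262.6450, Y=-5537721.2315, Z=3111404.7162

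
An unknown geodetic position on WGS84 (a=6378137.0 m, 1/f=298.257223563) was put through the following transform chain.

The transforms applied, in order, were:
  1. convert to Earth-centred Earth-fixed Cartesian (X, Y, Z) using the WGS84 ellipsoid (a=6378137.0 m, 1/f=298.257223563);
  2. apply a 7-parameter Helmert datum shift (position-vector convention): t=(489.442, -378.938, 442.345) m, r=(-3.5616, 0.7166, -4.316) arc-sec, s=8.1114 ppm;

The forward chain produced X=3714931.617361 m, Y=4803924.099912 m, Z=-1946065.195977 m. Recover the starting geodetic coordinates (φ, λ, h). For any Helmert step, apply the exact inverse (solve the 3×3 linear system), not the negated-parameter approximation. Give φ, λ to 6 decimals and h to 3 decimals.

φ=-17.883508°, λ=52.291975°, h=904.374 m

start: X=3714931.6174, Y=4803924.0999, Z=-1946065.1960 m
→ Helmert⁻¹: X=3714318.2790, Y=4804375.3977, Z=-1946395.8903
→ geod (Bowring, a=6378137.000): φ=-17.88350800°, λ=52.29197500°, h=904.3740 m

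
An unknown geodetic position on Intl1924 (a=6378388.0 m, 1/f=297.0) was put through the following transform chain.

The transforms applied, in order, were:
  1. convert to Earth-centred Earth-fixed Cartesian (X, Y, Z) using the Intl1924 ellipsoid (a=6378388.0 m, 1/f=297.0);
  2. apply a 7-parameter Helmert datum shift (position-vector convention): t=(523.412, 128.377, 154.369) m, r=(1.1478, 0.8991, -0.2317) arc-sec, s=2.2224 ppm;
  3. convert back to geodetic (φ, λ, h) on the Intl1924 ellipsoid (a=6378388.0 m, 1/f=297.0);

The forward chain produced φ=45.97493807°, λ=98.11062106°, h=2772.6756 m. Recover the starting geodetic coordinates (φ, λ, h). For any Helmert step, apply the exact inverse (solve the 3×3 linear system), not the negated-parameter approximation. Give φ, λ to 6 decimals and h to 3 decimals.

start: φ=45.974938°, λ=98.110621°, h=2772.676 m
→ ECEF (a=6378388.000, f=1/297.0): X=-626763.0570, Y=4398022.1930, Z=4565388.7718
→ Helmert⁻¹: X=-627309.9146, Y=4397908.7414, Z=4565197.0497
→ geod (Bowring, a=6378388.000): φ=45.97396700°, λ=98.11781000°, h=2610.4080 m

φ=45.973967°, λ=98.117810°, h=2610.408 m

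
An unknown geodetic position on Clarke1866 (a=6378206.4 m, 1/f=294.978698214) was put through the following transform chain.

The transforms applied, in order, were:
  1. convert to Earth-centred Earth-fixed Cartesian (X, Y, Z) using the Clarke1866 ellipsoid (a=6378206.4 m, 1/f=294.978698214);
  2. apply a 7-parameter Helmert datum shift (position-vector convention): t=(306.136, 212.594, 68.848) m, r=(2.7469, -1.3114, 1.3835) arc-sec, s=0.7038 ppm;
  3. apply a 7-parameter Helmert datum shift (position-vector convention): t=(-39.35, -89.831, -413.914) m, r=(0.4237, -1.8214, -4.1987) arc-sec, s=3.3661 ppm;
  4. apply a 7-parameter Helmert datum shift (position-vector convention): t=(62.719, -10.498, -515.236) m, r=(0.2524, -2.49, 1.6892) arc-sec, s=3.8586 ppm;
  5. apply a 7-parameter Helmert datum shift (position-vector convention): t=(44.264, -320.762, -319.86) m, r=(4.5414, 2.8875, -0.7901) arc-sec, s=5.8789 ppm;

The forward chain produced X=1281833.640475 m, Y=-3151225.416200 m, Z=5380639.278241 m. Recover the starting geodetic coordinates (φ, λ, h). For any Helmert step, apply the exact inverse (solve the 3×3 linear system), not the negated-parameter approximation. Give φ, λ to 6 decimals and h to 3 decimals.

φ=57.881862°, λ=-67.866376°, h=3891.432 m

start: X=1281833.6405, Y=-3151225.4162, Z=5380639.2782 m
→ Helmert⁻¹: X=1281718.5812, Y=-3150762.7452, Z=5381014.8185
→ Helmert⁻¹: X=1281690.0786, Y=-3150744.0010, Z=5381497.6725
→ Helmert⁻¹: X=1281836.7718, Y=-3150606.4165, Z=5381888.6232
→ Helmert⁻¹: X=1281542.8174, Y=-3150753.7168, Z=5381849.7993
→ geod (Bowring, a=6378206.400): φ=57.88186200°, λ=-67.86637600°, h=3891.4320 m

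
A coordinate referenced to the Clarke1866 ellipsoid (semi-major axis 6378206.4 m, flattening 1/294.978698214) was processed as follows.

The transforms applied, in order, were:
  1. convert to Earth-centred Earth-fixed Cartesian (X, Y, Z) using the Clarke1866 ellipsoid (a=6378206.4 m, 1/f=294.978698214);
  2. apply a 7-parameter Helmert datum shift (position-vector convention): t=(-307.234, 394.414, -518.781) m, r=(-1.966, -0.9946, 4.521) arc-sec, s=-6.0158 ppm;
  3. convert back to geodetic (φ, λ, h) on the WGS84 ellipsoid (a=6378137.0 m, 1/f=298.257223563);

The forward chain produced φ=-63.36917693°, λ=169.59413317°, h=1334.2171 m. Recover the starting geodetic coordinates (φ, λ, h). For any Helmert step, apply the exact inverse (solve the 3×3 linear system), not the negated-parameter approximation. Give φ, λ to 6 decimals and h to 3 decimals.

φ=-63.371429°, λ=169.598556°, h=861.847 m

start: φ=-63.369177°, λ=169.594133°, h=1334.217 m
→ ECEF (a=6378137.000, f=1/298.257223563): X=-2820054.9245, Y=517875.4259, Z=-5679734.3240
→ Helmert⁻¹: X=-2819780.6936, Y=517600.0613, Z=-5679231.1779
→ geod (Bowring, a=6378206.400): φ=-63.37142900°, λ=169.59855600°, h=861.8470 m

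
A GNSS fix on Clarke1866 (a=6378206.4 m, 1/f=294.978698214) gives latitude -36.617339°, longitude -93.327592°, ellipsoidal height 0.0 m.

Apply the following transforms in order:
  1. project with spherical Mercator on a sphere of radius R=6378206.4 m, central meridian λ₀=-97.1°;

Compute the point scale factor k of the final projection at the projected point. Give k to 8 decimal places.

start: φ=-36.617339°, λ=-93.327592°, h=0.000 m
→ into merc (λ₀=-97.1°): φ=-36.61733900°, λ−λ₀=3.77240800°
scale k = 1.24589321

1.24589321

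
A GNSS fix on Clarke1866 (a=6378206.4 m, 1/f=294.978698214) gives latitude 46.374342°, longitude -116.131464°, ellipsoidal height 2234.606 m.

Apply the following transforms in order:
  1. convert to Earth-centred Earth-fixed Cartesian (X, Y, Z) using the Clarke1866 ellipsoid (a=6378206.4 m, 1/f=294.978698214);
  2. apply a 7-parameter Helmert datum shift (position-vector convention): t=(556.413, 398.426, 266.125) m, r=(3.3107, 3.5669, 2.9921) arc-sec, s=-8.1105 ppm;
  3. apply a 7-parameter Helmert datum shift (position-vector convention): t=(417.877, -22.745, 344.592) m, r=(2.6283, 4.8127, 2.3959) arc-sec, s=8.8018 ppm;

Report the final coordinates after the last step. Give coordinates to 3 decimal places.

X=-1941029.962 m, Y=-3959018.748 m, Z=4596046.772 m

start: φ=46.374342°, λ=-116.131464°, h=2234.606 m
→ ECEF (a=6378206.400, f=1/294.978698214): X=-1942293.0310, Y=-3959208.6468, Z=4595467.9801
→ Helmert 7p (PV): X=-1941583.9648, Y=-3958880.0445, Z=4595666.8733
→ Helmert 7p (PV): X=-1941029.9619, Y=-3959018.7479, Z=4596046.7722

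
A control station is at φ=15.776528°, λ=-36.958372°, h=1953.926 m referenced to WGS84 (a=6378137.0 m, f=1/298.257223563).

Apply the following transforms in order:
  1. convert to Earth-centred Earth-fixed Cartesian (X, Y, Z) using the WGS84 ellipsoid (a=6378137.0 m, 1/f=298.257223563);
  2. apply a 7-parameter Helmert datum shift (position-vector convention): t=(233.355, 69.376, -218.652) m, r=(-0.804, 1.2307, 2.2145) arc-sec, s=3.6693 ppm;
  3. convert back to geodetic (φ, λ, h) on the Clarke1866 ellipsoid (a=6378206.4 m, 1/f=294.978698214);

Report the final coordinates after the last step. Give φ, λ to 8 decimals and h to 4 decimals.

φ=15.77525287°, λ=-36.95582301°, h=2005.2980 m

start: φ=15.776528°, λ=-36.958372°, h=1953.926 m
→ ECEF (a=6378137.000, f=1/298.257223563): X=4907319.2068, Y=-3692343.3446, Z=1723475.1082
→ Helmert 7p (PV): X=4907620.4934, Y=-3692228.1128, Z=1723247.8925
→ geod (Bowring, a=6378206.400): φ=15.77525287°, λ=-36.95582301°, h=2005.2980 m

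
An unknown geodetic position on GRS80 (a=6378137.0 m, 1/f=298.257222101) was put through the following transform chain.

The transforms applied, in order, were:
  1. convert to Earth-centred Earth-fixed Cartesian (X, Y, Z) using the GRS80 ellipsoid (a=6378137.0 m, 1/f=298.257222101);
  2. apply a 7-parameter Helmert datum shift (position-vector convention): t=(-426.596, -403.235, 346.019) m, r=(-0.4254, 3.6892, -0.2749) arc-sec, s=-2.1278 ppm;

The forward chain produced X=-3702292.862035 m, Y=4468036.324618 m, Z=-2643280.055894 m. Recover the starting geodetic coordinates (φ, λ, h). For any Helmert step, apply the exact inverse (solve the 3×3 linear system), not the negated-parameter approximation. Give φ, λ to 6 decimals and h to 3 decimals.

start: X=-3702292.8620, Y=4468036.3246, Z=-2643280.0559 m
→ Helmert⁻¹: X=-3701832.8139, Y=4468449.5863, Z=-2643688.6943
→ geod (Bowring, a=6378137.000): φ=-24.63953700°, λ=129.63963700°, h=2049.9500 m

φ=-24.639537°, λ=129.639637°, h=2049.950 m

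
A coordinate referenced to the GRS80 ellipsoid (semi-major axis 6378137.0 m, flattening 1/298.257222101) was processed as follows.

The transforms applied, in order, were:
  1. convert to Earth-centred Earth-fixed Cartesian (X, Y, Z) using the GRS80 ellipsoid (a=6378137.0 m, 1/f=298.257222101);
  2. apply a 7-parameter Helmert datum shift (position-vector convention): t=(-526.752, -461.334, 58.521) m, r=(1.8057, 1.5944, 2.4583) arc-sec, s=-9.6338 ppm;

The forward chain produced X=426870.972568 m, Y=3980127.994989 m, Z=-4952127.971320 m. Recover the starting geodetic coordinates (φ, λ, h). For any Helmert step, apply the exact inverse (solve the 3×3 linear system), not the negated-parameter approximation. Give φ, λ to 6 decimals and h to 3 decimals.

start: X=426870.9726, Y=3980127.9950, Z=-4952127.9713 m
→ Helmert⁻¹: X=427487.5637, Y=3980579.2292, Z=-4952265.7438
→ geod (Bowring, a=6378137.000): φ=-51.23546400°, λ=83.87031000°, h=2921.0820 m

φ=-51.235464°, λ=83.870310°, h=2921.082 m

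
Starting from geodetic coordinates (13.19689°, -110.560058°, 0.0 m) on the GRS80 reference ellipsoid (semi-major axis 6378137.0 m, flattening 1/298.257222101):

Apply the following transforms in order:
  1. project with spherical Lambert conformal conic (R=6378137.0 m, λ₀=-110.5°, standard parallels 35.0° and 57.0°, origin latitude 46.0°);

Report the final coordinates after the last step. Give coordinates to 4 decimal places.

start: φ=13.196890°, λ=-110.560058°, h=0.000 m
→ lcc (R=6378137.0, λ₀=-110.5°): E=-7424.7663, N=-3777377.4731

E=-7424.7663 m, N=-3777377.4731 m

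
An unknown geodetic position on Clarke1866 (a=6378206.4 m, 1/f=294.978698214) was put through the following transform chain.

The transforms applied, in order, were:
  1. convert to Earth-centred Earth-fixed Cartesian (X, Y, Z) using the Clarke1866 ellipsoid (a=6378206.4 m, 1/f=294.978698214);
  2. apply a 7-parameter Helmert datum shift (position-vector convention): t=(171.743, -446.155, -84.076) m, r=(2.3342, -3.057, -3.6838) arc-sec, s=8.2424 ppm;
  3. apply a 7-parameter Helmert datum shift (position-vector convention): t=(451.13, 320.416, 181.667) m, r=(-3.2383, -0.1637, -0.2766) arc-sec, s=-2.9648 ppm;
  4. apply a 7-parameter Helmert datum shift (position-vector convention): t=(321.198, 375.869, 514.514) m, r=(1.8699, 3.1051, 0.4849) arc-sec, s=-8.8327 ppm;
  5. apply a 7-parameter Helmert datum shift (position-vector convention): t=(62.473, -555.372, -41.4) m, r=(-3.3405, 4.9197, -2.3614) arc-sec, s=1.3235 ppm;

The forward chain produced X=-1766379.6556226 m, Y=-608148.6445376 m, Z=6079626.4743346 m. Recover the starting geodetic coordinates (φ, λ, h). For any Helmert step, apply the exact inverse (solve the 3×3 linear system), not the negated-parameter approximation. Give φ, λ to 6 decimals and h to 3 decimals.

start: X=-1766379.6556, Y=-608148.6445, Z=6079626.4743 m
→ Helmert⁻¹: X=-1766577.8405, Y=-607711.1533, Z=6079607.8506
→ Helmert⁻¹: X=-1767007.5893, Y=-608033.1289, Z=6079125.9436
→ Helmert⁻¹: X=-1767458.3191, Y=-608453.1566, Z=6078954.1497
→ Helmert⁻¹: X=-1767514.5390, Y=-607964.7639, Z=6079021.1961
→ geod (Bowring, a=6378206.400): φ=73.01758700°, λ=-161.01852900°, h=1449.3080 m

φ=73.017587°, λ=-161.018529°, h=1449.308 m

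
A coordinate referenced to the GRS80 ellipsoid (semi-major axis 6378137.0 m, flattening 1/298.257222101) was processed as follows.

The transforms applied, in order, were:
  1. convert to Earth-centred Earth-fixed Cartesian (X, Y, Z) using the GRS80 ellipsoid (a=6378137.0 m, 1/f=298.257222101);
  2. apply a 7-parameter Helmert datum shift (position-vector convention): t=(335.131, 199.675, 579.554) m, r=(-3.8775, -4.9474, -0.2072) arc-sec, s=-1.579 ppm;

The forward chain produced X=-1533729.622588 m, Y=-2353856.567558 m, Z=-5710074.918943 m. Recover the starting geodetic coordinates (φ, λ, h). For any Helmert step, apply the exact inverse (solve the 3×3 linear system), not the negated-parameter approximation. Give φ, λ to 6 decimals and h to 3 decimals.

start: X=-1533729.6226, Y=-2353856.5676, Z=-5710074.9189 m
→ Helmert⁻¹: X=-1534201.7855, Y=-2353954.1479, Z=-5710670.9424
→ geod (Bowring, a=6378137.000): φ=-63.95379900°, λ=-123.09450600°, h=3579.1330 m

φ=-63.953799°, λ=-123.094506°, h=3579.133 m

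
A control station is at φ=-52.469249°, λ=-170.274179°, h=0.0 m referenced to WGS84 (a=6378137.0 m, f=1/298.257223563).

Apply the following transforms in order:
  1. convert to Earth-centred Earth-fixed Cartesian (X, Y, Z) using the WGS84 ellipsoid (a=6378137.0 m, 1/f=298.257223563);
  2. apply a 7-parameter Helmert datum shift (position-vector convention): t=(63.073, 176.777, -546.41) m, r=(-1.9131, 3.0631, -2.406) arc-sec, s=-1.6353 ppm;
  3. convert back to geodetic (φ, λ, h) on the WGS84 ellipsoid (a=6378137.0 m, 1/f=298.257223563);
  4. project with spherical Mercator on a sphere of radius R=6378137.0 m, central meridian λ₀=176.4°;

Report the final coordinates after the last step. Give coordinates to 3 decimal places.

start: φ=-52.469249°, λ=-170.274179°, h=0.000 m
→ ECEF (a=6378137.000, f=1/298.257223563): X=-3837721.7331, Y=-657773.9729, Z=-5034780.7570
→ Helmert 7p (PV): X=-3837734.8250, Y=-657598.0522, Z=-5035255.8415
→ geod (Bowring, a=6378137.000): φ=-52.47196952°, λ=-170.27676303°, h=366.5206 m
→ merc (R=6378137.0, λ₀=176.4°): E=1483135.9548, N=-6885917.6407

E=1483135.955 m, N=-6885917.641 m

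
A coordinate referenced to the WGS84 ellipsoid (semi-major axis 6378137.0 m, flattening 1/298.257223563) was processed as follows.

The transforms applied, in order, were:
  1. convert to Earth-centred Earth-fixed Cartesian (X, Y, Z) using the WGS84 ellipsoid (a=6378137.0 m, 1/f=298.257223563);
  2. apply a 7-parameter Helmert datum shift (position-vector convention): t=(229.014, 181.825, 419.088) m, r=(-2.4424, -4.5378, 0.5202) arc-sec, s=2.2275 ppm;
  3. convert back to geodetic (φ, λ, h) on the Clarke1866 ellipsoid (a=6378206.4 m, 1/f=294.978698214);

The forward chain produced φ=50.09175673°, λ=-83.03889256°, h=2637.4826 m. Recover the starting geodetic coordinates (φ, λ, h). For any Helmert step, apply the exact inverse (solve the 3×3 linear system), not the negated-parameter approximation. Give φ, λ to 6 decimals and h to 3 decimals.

φ=50.085357°, λ=-83.041132°, h=2329.148 m

start: φ=50.091757°, λ=-83.038893°, h=2637.483 m
→ ECEF (a=6378206.400, f=1/294.978698214): X=497128.1399, Y=-4071630.8827, Z=4871161.9498
→ Helmert⁻¹: X=496994.9040, Y=-4071862.5652, Z=4870672.8631
→ geod (Bowring, a=6378137.000): φ=50.08535700°, λ=-83.04113200°, h=2329.1480 m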